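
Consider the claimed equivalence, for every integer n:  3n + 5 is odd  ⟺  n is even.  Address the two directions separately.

[⇐] Suppose n is even; write n = 2j. Then 3n + 5 = 3·(2j) + 5 = 2·3j + 5, which is odd.

[⇒] Suppose 3n + 5 is odd. Since 3 is odd, 3n and n have the same parity, so 3n + 5 ≡ n + 5 (mod 2). As 5 is odd, 3n + 5 is odd exactly when n is even. Thus n is even.

The biconditional holds.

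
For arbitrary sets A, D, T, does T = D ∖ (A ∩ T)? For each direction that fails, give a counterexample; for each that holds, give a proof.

(⊆) fails and (⊇) fails.

(⟹) This inclusion fails. Take A = ∅, D = ∅, T = {1}; then 1 ∈ T but 1 ∉ D ∖ (A ∩ T).

(⟸) This inclusion fails. Take A = ∅, D = {1}, T = ∅; then 1 ∈ D ∖ (A ∩ T) but 1 ∉ T.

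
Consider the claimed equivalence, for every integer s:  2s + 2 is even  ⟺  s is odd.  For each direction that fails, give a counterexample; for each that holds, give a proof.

[⇐] Suppose s is odd. Since 2 is even, 2s is even for every s, so 2s + 2 has the same parity as 2, which is even. Hence 2s + 2 is even.

[⇒] This fails: take s = 0. Then 2s + 2 = 2, which is even, yet s = 0 is even, not odd.

The forward direction fails; the converse holds.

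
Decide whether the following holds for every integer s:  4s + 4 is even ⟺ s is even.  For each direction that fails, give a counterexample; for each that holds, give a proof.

(⇒) This fails: take s = 1. Then 4s + 4 = 8, which is even, yet s = 1 is odd, not even.

(⇐) Suppose s is even. Since 4 is even, 4s is even for every s, so 4s + 4 has the same parity as 4, which is even. Hence 4s + 4 is even.

Only the reverse direction holds.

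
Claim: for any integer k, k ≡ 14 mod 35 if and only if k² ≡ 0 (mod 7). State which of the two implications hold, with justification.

(⟹) Suppose k ≡ 14 (mod 35). Then k² ≡ 14² = 196 (mod 35), and since 7 ∣ 35, also k² ≡ 0 (mod 7).

(⟸) This fails: take k = 0. Then 0² = 0 ≡ 0 (mod 7), yet 0 ≡ 0 (mod 35), not 14.

Only the forward direction holds.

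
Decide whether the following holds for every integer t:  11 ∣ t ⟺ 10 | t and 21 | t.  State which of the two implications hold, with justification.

(⇒) fails and (⇐) fails.

Forward direction. This fails: take t = 11. Certainly 11 ∣ 11, but 10 ∤ 11.

Converse. This fails: take t = 210. Both 10 ∣ 210 and 21 ∣ 210, yet 210 is not a multiple of 11 (since 210 = 19·11 + 1), so 11 ∤ 210.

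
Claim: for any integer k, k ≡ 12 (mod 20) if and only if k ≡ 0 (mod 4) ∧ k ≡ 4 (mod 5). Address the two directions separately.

Forward direction. This fails: k = 12 gives 12 ≡ 12 (mod 20) but 12 ≡ 2 (mod 5), so the conjunction on the right does not hold.

Converse. This fails: k = 4 satisfies both congruences on the right (4 ≡ 0 mod 4 and 4 ≡ 4 mod 5) yet 4 ≡ 4 (mod 20), not 12.

(⇒) fails and (⇐) fails.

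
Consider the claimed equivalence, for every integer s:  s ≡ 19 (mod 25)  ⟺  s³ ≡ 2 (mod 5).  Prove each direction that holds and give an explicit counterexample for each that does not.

(⟹) This fails: take s = 19. Then 19 ≡ 19 (mod 25), but 19³ = 6859 ≡ 4 (mod 5), not 2.

(⟸) This fails: take s = 3. Then 3³ = 27 ≡ 2 (mod 5), yet 3 ≡ 3 (mod 25), not 19.

Neither implication holds.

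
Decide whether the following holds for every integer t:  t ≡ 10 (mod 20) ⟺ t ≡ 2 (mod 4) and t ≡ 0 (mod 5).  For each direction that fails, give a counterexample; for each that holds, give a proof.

Both implications hold.

(⟹) Suppose t ≡ 10 (mod 20); write t = 20j + 10. Since 4 ∣ 20, reducing mod 4 gives t ≡ 10 ≡ 2 (mod 4); since 5 ∣ 20, reducing mod 5 gives t ≡ 10 ≡ 0 (mod 5).

(⟸) Conversely, if t ≡ 2 (mod 4) and t ≡ 0 (mod 5), then by the Chinese remainder theorem t ≡ 10 (mod 20). This is exactly t ≡ 10 (mod 20).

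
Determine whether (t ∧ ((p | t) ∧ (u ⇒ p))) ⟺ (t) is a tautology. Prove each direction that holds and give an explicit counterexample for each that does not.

Forward direction. Assume the antecedent. If p is true, the antecedent forces (p = T, t = T, u = F) or (p = T, t = T, u = T), and t holds there. If p is false, the antecedent forces (p = F, t = T, u = F), and t holds there. Either way t holds.

Converse. This fails. Under p = F, t = T, u = T, the left side is false but the right side is true.

(⇒) holds; (⇐) fails.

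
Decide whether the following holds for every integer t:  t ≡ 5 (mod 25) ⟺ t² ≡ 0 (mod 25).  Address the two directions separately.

[⇒] Suppose t ≡ 5 (mod 25). Write t = 25j + 5. Then (25j + 5)² = 625j² + 250j + 25 = 25(25j² + 10j + 1) + 0, so t² ≡ 0 (mod 25).

[⇐] This fails: take t = 0. Then 0² = 0 ≡ 0 (mod 25), yet 0 ≡ 0 (mod 25), not 5.

Only the forward direction holds.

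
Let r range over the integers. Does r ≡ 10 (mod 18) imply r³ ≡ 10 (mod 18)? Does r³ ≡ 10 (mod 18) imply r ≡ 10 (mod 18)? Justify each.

Only the forward implication holds.

Forward direction. Suppose r ≡ 10 (mod 18). Write r = 18j + 10. Then (18j + 10)³ = 5832j³ + 9720j² + 5400j + 1000 = 18(324j³ + 540j² + 300j + 55) + 10, so r³ ≡ 10 (mod 18).

Converse. This fails: take r = 4. Then 4³ = 64 ≡ 10 (mod 18), yet 4 ≡ 4 (mod 18), not 10.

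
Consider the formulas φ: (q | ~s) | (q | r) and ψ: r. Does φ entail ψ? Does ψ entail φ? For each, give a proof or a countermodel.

(⇒) fails; (⇐) holds.

(←) Assume the antecedent. If q is true, (q | ~s) | (q | r) reduces to true regardless of the other variables. If q is false, the antecedent forces (q = F, s = F, r = T) or (q = F, s = T, r = T), and (q | ~s) | (q | r) holds there. Either way (q | ~s) | (q | r) holds.

(→) This fails. Under q = F, s = F, r = F, the left side is true but the right side is false.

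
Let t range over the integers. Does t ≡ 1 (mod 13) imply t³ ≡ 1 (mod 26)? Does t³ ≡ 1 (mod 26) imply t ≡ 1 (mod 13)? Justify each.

(⇒) fails and (⇐) fails.

(⟹) This fails: take t = 14. Then 14 ≡ 1 (mod 13), but 14³ = 2744 ≡ 14 (mod 26), not 1.

(⟸) This fails: take t = 3. Then 3³ = 27 ≡ 1 (mod 26), yet 3 ≡ 3 (mod 13), not 1.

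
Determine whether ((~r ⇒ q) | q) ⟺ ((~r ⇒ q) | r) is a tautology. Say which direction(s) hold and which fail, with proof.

Equivalent; both directions hold.

[⇒] Assume the antecedent. If r is true, (~r ⇒ q) | r reduces to true regardless of the other variables. If r is false, the antecedent forces (r = F, q = T), and (~r ⇒ q) | r holds there. Either way (~r ⇒ q) | r holds.

[⇐] Assume the antecedent. If r is true, (~r ⇒ q) | q reduces to true regardless of the other variables. If r is false, the antecedent forces (r = F, q = T), and (~r ⇒ q) | q holds there. Either way (~r ⇒ q) | q holds.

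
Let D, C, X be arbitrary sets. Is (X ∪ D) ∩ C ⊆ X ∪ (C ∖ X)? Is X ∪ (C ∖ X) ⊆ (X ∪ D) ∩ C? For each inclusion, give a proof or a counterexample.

Only the forward inclusion holds.

(⊆) Let x ∈ (X ∪ D) ∩ C. Then either x ∈ D ∩ C and x ∉ X; or x ∈ C ∩ X and x ∉ D; or x ∈ D ∩ C ∩ X. In each case x ∈ X ∪ (C ∖ X), so (X ∪ D) ∩ C ⊆ X ∪ (C ∖ X).

(⊇) This inclusion fails. Take D = ∅, C = {1}, X = ∅; then 1 ∈ X ∪ (C ∖ X) but 1 ∉ (X ∪ D) ∩ C.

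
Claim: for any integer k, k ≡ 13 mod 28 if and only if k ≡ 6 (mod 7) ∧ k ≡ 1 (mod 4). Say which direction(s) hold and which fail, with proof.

Both directions hold.

(⇒) Suppose k ≡ 13 (mod 28); write k = 28j + 13. Since 7 ∣ 28, reducing mod 7 gives k ≡ 13 ≡ 6 (mod 7); since 4 ∣ 28, reducing mod 4 gives k ≡ 13 ≡ 1 (mod 4).

(⇐) Conversely, if k ≡ 6 (mod 7) and k ≡ 1 (mod 4), then by the Chinese remainder theorem k ≡ 13 (mod 28). This is exactly k ≡ 13 (mod 28).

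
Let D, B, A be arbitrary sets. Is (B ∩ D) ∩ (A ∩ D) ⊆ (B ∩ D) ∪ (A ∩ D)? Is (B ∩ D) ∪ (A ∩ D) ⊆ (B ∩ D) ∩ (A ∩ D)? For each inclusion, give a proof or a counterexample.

Forward inclusion. Let x ∈ (B ∩ D) ∩ (A ∩ D). Then x ∈ D ∩ B ∩ A, from which x ∈ (B ∩ D) ∪ (A ∩ D).

Reverse inclusion. This inclusion fails. Take D = {1}, B = {1}, A = ∅; then 1 ∈ (B ∩ D) ∪ (A ∩ D) but 1 ∉ (B ∩ D) ∩ (A ∩ D).

The sets are not equal: only the forward inclusion holds.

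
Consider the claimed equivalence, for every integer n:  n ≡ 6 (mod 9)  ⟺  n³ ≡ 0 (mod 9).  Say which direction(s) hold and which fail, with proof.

Not equivalent: only (⇒) holds.

[⇒] Suppose n ≡ 6 (mod 9). Write n = 9j + 6. Then (9j + 6)³ = 729j³ + 1458j² + 972j + 216 = 9(81j³ + 162j² + 108j + 24) + 0, so n³ ≡ 0 (mod 9).

[⇐] This fails: take n = 0. Then 0³ = 0 ≡ 0 (mod 9), yet 0 ≡ 0 (mod 9), not 6.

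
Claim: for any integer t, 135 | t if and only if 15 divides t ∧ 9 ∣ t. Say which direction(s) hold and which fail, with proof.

(→) If 135 ∣ t, write t = 135q. Since 135 = 9·15, t = 15·(9q), so 15 ∣ t; and since 135 = 15·9, t = 9·(15q), so 9 ∣ t.

(←) This fails: take t = 45. Both 15 ∣ 45 and 9 ∣ 45, yet 45 is not a multiple of 135 (since 45 = 0·135 + 45), so 135 ∤ 45.

Not equivalent: only (⇒) holds.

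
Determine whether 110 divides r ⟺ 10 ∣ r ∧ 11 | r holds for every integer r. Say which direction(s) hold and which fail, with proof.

The biconditional holds.

(→) If 110 ∣ r, write r = 110q. Since 110 = 11·10, r = 10·(11q), so 10 ∣ r; and since 110 = 10·11, r = 11·(10q), so 11 ∣ r.

(←) Suppose 10 ∣ r and 11 ∣ r. Any common multiple of 10 and 11 is a multiple of their lcm; here gcd(10, 11) = 1, so lcm(10, 11) = 10·11 = 110, so 110 ∣ r.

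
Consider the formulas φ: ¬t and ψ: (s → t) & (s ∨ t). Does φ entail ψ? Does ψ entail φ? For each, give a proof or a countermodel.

Neither direction holds.

(→) This fails. Under s = F, t = F, the left side is true but the right side is false.

(←) This fails. Under s = F, t = T, the left side is false but the right side is true.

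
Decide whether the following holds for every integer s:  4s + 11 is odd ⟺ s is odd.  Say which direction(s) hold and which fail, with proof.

(⟹) This fails: take s = 4. Then 4s + 11 = 27, which is odd, yet s = 4 is even, not odd.

(⟸) Suppose s is odd. Since 4 is even, 4s is even for every s, so 4s + 11 has the same parity as 11, which is odd. Hence 4s + 11 is odd.

Only the converse holds.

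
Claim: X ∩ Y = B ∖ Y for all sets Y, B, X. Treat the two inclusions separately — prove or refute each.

(⊆) fails and (⊇) fails.

Forward inclusion. This inclusion fails. Take Y = {1}, B = ∅, X = {1}; then 1 ∈ X ∩ Y but 1 ∉ B ∖ Y.

Reverse inclusion. This inclusion fails. Take Y = ∅, B = {1}, X = ∅; then 1 ∈ B ∖ Y but 1 ∉ X ∩ Y.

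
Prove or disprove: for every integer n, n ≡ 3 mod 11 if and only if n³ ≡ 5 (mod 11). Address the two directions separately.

(⟹) Suppose n ≡ 3 mod 11. Write n = 11j + 3. Then (11j + 3)³ = 1331j³ + 1089j² + 297j + 27 = 11(121j³ + 99j² + 27j + 2) + 5, so n³ ≡ 5 (mod 11).

(⟸) For the converse, argue contrapositively. If n ≢ 3 (mod 11), then n is congruent to one of 0, 1, 2, 4, 5, 6, 7, 8, 9, 10 modulo 11, and these give n³ ≡ 0, 1, 8, 9, 4, 7, 2, 6, 3, 10 respectively — never 5.

Both directions hold; the statement is true.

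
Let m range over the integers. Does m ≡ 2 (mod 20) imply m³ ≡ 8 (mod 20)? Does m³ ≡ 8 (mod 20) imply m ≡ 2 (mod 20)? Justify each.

(⇒) holds; (⇐) fails.

Converse. This fails: take m = 12. Then 12³ = 1728 ≡ 8 (mod 20), yet 12 ≡ 12 (mod 20), not 2.

Forward direction. Suppose m ≡ 2 (mod 20). Write m = 20j + 2. Then (20j + 2)³ = 8000j³ + 2400j² + 240j + 8 = 20(400j³ + 120j² + 12j) + 8, so m³ ≡ 8 (mod 20).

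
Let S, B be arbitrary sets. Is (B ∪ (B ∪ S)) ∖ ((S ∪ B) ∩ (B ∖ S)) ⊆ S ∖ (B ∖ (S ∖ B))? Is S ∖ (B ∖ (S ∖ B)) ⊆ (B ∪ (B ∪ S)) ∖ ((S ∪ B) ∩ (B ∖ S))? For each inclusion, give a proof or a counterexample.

(⟹) This inclusion fails. Take S = {1}, B = {1}; then 1 ∈ (B ∪ (B ∪ S)) ∖ ((S ∪ B) ∩ (B ∖ S)) but 1 ∉ S ∖ (B ∖ (S ∖ B)).

(⟸) Let x ∈ S ∖ (B ∖ (S ∖ B)). Then x ∈ S and x ∉ B, from which x ∈ (B ∪ (B ∪ S)) ∖ ((S ∪ B) ∩ (B ∖ S)).

Only the reverse inclusion holds.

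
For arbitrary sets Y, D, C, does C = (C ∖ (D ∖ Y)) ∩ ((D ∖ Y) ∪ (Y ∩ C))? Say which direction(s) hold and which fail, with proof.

Forward inclusion. This inclusion fails. Take Y = ∅, D = ∅, C = {1}; then 1 ∈ C but 1 ∉ (C ∖ (D ∖ Y)) ∩ ((D ∖ Y) ∪ (Y ∩ C)).

Reverse inclusion. Let x ∈ (C ∖ (D ∖ Y)) ∩ ((D ∖ Y) ∪ (Y ∩ C)). Then either x ∈ Y ∩ C and x ∉ D; or x ∈ Y ∩ D ∩ C. In each case x ∈ C, so (C ∖ (D ∖ Y)) ∩ ((D ∖ Y) ∪ (Y ∩ C)) ⊆ C.

(⊆) fails; (⊇) holds.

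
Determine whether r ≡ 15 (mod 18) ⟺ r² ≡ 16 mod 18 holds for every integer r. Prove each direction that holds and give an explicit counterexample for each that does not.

Neither implication holds.

(⇒) This fails: take r = 15. Then 15 ≡ 15 (mod 18), but 15² = 225 ≡ 9 (mod 18), not 16.

(⇐) This fails: take r = 4. Then 4² = 16 ≡ 16 (mod 18), yet 4 ≡ 4 (mod 18), not 15.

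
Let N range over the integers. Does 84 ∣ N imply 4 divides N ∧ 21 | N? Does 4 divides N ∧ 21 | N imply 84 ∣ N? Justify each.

The biconditional holds.

(←) Suppose 4 ∣ N and 21 ∣ N. Any common multiple of 4 and 21 is a multiple of their lcm; here gcd(4, 21) = 1, so lcm(4, 21) = 4·21 = 84, so 84 ∣ N.

(→) If 84 ∣ N, write N = 84q. Since 84 = 21·4, N = 4·(21q), so 4 ∣ N; and since 84 = 4·21, N = 21·(4q), so 21 ∣ N.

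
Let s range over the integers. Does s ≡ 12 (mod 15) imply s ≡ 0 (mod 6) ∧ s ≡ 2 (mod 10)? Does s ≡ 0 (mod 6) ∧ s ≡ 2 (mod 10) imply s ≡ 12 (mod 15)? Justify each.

Only the converse holds.

(⟹) This fails: s = 27 gives 27 ≡ 12 (mod 15) but 27 ≡ 3 (mod 6), so the conjunction on the right does not hold.

(⟸) Conversely, if s ≡ 0 (mod 6) and s ≡ 2 (mod 10), then by the Chinese remainder theorem s ≡ 12 (mod 30). Since 12 ≡ 12 (mod 15) and 15 ∣ 30, we get s ≡ 12 (mod 15).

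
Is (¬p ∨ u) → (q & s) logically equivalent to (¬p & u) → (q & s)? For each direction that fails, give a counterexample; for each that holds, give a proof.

Only the forward direction holds.

(←) This fails. Under u = F, q = F, p = F, s = F, the left side is false but the right side is true.

(→) Assume the antecedent. If u is true, the antecedent forces (u = T, q = T, p = F, s = T) or (u = T, q = T, p = T, s = T), and (¬p & u) → (q & s) holds there. If u is false, (¬p & u) → (q & s) reduces to true regardless of the other variables. Either way (¬p & u) → (q & s) holds.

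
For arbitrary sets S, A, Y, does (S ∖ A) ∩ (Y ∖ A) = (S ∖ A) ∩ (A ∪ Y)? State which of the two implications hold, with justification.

Both inclusions hold; the sets are equal.

(⟹) Let x ∈ (S ∖ A) ∩ (Y ∖ A). Then x ∈ S ∩ Y and x ∉ A, from which x ∈ (S ∖ A) ∩ (A ∪ Y).

(⟸) Let x ∈ (S ∖ A) ∩ (A ∪ Y). Then x ∈ S ∩ Y and x ∉ A, from which x ∈ (S ∖ A) ∩ (Y ∖ A).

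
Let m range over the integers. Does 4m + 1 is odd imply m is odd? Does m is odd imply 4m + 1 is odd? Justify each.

[⇒] This fails: take m = 6. Then 4m + 1 = 25, which is odd, yet m = 6 is even, not odd.

[⇐] Suppose m is odd. Since 4 is even, 4m is even for every m, so 4m + 1 has the same parity as 1, which is odd. Hence 4m + 1 is odd.

(⇒) fails; (⇐) holds.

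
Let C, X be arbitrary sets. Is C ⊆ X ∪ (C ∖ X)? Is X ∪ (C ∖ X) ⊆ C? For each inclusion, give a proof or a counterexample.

Only the forward inclusion holds.

Forward inclusion. Let x ∈ C. Then either x ∈ C and x ∉ X; or x ∈ C ∩ X. In each case x ∈ X ∪ (C ∖ X), so C ⊆ X ∪ (C ∖ X).

Reverse inclusion. This inclusion fails. Take C = ∅, X = {1}; then 1 ∈ X ∪ (C ∖ X) but 1 ∉ C.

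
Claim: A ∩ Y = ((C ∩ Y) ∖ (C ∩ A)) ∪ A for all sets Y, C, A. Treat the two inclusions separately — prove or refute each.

Only the forward inclusion holds.

(⊆) Let x ∈ A ∩ Y. Then either x ∈ Y ∩ A and x ∉ C; or x ∈ Y ∩ C ∩ A. In each case x ∈ ((C ∩ Y) ∖ (C ∩ A)) ∪ A, so A ∩ Y ⊆ ((C ∩ Y) ∖ (C ∩ A)) ∪ A.

(⊇) This inclusion fails. Take Y = {1}, C = {1}, A = ∅; then 1 ∈ ((C ∩ Y) ∖ (C ∩ A)) ∪ A but 1 ∉ A ∩ Y.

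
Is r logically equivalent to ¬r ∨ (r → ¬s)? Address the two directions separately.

Forward direction. This fails. Under s = T, r = T, the left side is true but the right side is false.

Converse. This fails. Under s = F, r = F, the left side is false but the right side is true.

(⇒) fails and (⇐) fails.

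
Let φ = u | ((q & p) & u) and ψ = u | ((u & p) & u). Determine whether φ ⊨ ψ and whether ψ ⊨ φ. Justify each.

Equivalent; both directions hold.

Forward direction. Assume the antecedent. If u is true, u | ((u & p) & u) reduces to true regardless of the other variables. If u is false, the antecedent cannot hold. Either way u | ((u & p) & u) holds.

Converse. Assume the antecedent. If u is true, u | ((q & p) & u) reduces to true regardless of the other variables. If u is false, the antecedent cannot hold. Either way u | ((q & p) & u) holds.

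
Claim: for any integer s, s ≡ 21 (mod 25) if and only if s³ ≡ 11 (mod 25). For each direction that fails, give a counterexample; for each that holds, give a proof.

Both directions hold.

Forward direction. Suppose s ≡ 21 (mod 25). Write s = 25j + 21. Then (25j + 21)³ = 15625j³ + 39375j² + 33075j + 9261 = 25(625j³ + 1575j² + 1323j + 370) + 11, so s³ ≡ 11 (mod 25).

Converse. Suppose s³ ≡ 11 (mod 25). The only residue r in {0, …, 24} with r³ ≡ 11 (mod 25) is r = 21, so s ≡ 21 (mod 25).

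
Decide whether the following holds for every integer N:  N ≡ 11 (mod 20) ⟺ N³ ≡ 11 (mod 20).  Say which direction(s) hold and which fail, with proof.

The biconditional holds.

(⟸) Suppose N³ ≡ 11 (mod 20). The only residue r in {0, …, 19} with r³ ≡ 11 (mod 20) is r = 11, so N ≡ 11 (mod 20).

(⟹) Suppose N ≡ 11 (mod 20). Write N = 20j + 11. Then (20j + 11)³ = 8000j³ + 13200j² + 7260j + 1331 = 20(400j³ + 660j² + 363j + 66) + 11, so N³ ≡ 11 (mod 20).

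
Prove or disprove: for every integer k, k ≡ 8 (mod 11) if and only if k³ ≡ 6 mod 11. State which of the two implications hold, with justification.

(⇒) Suppose k ≡ 8 (mod 11). Write k = 11j + 8. Then (11j + 8)³ = 1331j³ + 2904j² + 2112j + 512 = 11(121j³ + 264j² + 192j + 46) + 6, so k³ ≡ 6 (mod 11).

(⇐) For the converse, argue contrapositively. If k ≢ 8 (mod 11), then k is congruent to one of 0, 1, 2, 3, 4, 5, 6, 7, 9, 10 modulo 11, and these give k³ ≡ 0, 1, 8, 5, 9, 4, 7, 2, 3, 10 respectively — never 6.

Both directions hold; the statement is true.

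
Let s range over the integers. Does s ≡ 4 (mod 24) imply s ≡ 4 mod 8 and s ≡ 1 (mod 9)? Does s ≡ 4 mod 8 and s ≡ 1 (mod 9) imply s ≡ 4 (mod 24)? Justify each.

Forward direction. This fails: s = 4 gives 4 ≡ 4 (mod 24) but 4 ≡ 4 (mod 9), so the conjunction on the right does not hold.

Converse. If s ≡ 4 (mod 8) and s ≡ 1 (mod 9), then by the Chinese remainder theorem s ≡ 28 (mod 72). Since 28 ≡ 4 (mod 24) and 24 ∣ 72, we get s ≡ 4 (mod 24).

Only the converse holds.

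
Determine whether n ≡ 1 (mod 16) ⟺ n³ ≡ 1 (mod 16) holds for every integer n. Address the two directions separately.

Converse. Suppose n³ ≡ 1 (mod 16). The only residue r in {0, …, 15} with r³ ≡ 1 (mod 16) is r = 1, so n ≡ 1 (mod 16).

Forward direction. Suppose n ≡ 1 (mod 16). Write n = 16j + 1. Then (16j + 1)³ = 4096j³ + 768j² + 48j + 1 = 16(256j³ + 48j² + 3j) + 1, so n³ ≡ 1 (mod 16).

Both directions hold.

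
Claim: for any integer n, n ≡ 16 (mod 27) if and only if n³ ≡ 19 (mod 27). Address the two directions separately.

[⇐] This fails: take n = 7. Then 7³ = 343 ≡ 19 (mod 27), yet 7 ≡ 7 (mod 27), not 16.

[⇒] Suppose n ≡ 16 (mod 27). Write n = 27j + 16. Then (27j + 16)³ = 19683j³ + 34992j² + 20736j + 4096 = 27(729j³ + 1296j² + 768j + 151) + 19, so n³ ≡ 19 (mod 27).

Only the forward direction holds.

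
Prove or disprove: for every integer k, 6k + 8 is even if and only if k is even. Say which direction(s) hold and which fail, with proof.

(⇐) Suppose k is even. Since 6 is even, 6k is even for every k, so 6k + 8 has the same parity as 8, which is even. Hence 6k + 8 is even.

(⇒) This fails: take k = 1. Then 6k + 8 = 14, which is even, yet k = 1 is odd, not even.

Only the reverse direction holds.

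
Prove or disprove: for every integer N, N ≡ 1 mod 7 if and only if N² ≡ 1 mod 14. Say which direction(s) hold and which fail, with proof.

(⇒) This fails: take N = 8. Then 8 ≡ 1 (mod 7), but 8² = 64 ≡ 8 (mod 14), not 1.

(⇐) This fails: take N = 13. Then 13² = 169 ≡ 1 (mod 14), yet 13 ≡ 6 (mod 7), not 1.

Neither implication holds.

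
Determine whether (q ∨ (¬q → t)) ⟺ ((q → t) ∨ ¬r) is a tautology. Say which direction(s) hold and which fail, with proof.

Both directions fail.

Forward direction. This fails. Under t = F, r = T, q = T, the left side is true but the right side is false.

Converse. This fails. Under t = F, r = F, q = F, the left side is false but the right side is true.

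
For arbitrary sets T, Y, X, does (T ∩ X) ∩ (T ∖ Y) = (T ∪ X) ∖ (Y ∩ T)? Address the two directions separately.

Only the forward inclusion holds.

(⟸) This inclusion fails. Take T = {1}, Y = ∅, X = ∅; then 1 ∈ (T ∪ X) ∖ (Y ∩ T) but 1 ∉ (T ∩ X) ∩ (T ∖ Y).

(⟹) Let x ∈ (T ∩ X) ∩ (T ∖ Y). Then x ∈ T ∩ X and x ∉ Y, from which x ∈ (T ∪ X) ∖ (Y ∩ T).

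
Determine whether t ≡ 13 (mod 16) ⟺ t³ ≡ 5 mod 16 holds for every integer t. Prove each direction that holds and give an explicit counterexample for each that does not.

[⇒] Suppose t ≡ 13 (mod 16). Write t = 16j + 13. Then (16j + 13)³ = 4096j³ + 9984j² + 8112j + 2197 = 16(256j³ + 624j² + 507j + 137) + 5, so t³ ≡ 5 (mod 16).

[⇐] Conversely, suppose t³ ≡ 5 (mod 16). The only residue r in {0, …, 15} with r³ ≡ 5 (mod 16) is r = 13, so t ≡ 13 (mod 16).

The biconditional holds.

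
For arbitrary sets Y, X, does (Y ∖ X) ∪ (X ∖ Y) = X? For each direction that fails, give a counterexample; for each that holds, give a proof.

Neither inclusion holds.

(⟹) This inclusion fails. Take Y = {1}, X = ∅; then 1 ∈ (Y ∖ X) ∪ (X ∖ Y) but 1 ∉ X.

(⟸) This inclusion fails. Take Y = {1}, X = {1}; then 1 ∈ X but 1 ∉ (Y ∖ X) ∪ (X ∖ Y).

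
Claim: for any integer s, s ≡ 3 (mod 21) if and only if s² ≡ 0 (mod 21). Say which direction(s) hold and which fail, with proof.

[⇒] This fails: take s = 3. Then 3 ≡ 3 (mod 21), but 3² = 9 ≡ 9 (mod 21), not 0.

[⇐] This fails: take s = 0. Then 0² = 0 ≡ 0 (mod 21), yet 0 ≡ 0 (mod 21), not 3.

Both directions fail.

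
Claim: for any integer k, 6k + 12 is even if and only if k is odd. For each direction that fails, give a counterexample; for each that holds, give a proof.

(→) This fails: take k = 2. Then 6k + 12 = 24, which is even, yet k = 2 is even, not odd.

(←) Suppose k is odd. Since 6 is even, 6k is even for every k, so 6k + 12 has the same parity as 12, which is even. Hence 6k + 12 is even.

Not equivalent: only (⇐) holds.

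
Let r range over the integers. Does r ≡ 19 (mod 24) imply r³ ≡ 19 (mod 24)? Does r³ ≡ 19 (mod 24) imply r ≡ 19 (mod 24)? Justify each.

(⟹) Suppose r ≡ 19 (mod 24). Write r = 24j + 19. Then (24j + 19)³ = 13824j³ + 32832j² + 25992j + 6859 = 24(576j³ + 1368j² + 1083j + 285) + 19, so r³ ≡ 19 (mod 24).

(⟸) Conversely, suppose r³ ≡ 19 (mod 24). The only residue r in {0, …, 23} with r³ ≡ 19 (mod 24) is r = 19, so r ≡ 19 (mod 24).

Equivalent; both directions hold.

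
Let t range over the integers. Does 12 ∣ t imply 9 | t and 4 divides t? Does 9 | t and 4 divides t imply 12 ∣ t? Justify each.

(⟹) This fails: take t = 12. Certainly 12 ∣ 12, but 9 ∤ 12.

(⟸) Suppose 9 ∣ t and 4 ∣ t. Any common multiple of 9 and 4 is a multiple of their lcm; here gcd(9, 4) = 1, so lcm(9, 4) = 9·4 = 36, so 36 ∣ t. Since 12 ∣ 36, it follows that 12 ∣ t.

(⇒) fails; (⇐) holds.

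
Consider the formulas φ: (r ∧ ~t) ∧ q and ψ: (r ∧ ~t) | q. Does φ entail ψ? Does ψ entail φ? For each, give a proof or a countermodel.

Only the forward implication holds.

Forward direction. Assume the antecedent. If r is true, the antecedent forces (r = T, t = F, q = T), and (r ∧ ~t) | q holds there. If r is false, the antecedent cannot hold. Either way (r ∧ ~t) | q holds.

Converse. This fails. Under r = T, t = F, q = F, the left side is false but the right side is true.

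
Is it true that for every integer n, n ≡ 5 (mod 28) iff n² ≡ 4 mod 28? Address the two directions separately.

[⇒] This fails: take n = 5. Then 5 ≡ 5 (mod 28), but 5² = 25 ≡ 25 (mod 28), not 4.

[⇐] This fails: take n = 2. Then 2² = 4 ≡ 4 (mod 28), yet 2 ≡ 2 (mod 28), not 5.

Neither implication holds.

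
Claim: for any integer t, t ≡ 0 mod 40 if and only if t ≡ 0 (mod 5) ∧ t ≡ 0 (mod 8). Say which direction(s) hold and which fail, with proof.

(⟹) Suppose t ≡ 0 (mod 40); write t = 40j + 0. Since 5 ∣ 40, reducing mod 5 gives t ≡ 0 (mod 5); since 8 ∣ 40, reducing mod 8 gives t ≡ 0 (mod 8).

(⟸) Conversely, if t ≡ 0 (mod 5) and t ≡ 0 (mod 8), then by the Chinese remainder theorem t ≡ 0 (mod 40). This is exactly t ≡ 0 (mod 40).

Both directions hold; the statement is true.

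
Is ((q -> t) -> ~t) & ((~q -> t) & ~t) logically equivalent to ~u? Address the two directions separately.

Neither direction holds.

Forward direction. This fails. Under u = T, t = F, q = T, the left side is true but the right side is false.

Converse. This fails. Under u = F, t = F, q = F, the left side is false but the right side is true.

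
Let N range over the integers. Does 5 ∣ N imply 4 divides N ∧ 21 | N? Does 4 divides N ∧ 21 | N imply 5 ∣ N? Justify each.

Neither direction holds.

(→) This fails: take N = 5. Certainly 5 ∣ 5, but 4 ∤ 5.

(←) This fails: take N = 84. Both 4 ∣ 84 and 21 ∣ 84, yet 84 is not a multiple of 5 (since 84 = 16·5 + 4), so 5 ∤ 84.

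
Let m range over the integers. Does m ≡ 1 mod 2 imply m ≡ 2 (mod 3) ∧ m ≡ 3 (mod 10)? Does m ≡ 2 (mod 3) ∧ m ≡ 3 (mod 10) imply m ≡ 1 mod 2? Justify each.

Not equivalent: only (⇐) holds.

(⇒) This fails: m = 1 gives 1 ≡ 1 (mod 2) but 1 ≡ 1 (mod 3), so the conjunction on the right does not hold.

(⇐) Conversely, if m ≡ 2 (mod 3) and m ≡ 3 (mod 10), then by the Chinese remainder theorem m ≡ 23 (mod 30). Since 23 ≡ 1 (mod 2) and 2 ∣ 30, we get m ≡ 1 (mod 2).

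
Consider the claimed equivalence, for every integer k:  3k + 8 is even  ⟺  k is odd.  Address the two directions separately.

(→) This fails: k = 0 gives 3k + 8 = 8, which is even, but 0 is even, not odd.

(←) This also fails: k = 1 is odd, but 3k + 8 = 11 is odd, not even.

Neither direction holds.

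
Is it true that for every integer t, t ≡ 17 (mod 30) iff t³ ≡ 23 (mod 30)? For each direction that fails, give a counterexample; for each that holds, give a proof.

The biconditional holds.

[⇒] Suppose t ≡ 17 (mod 30). Write t = 30j + 17. Then (30j + 17)³ = 27000j³ + 45900j² + 26010j + 4913 = 30(900j³ + 1530j² + 867j + 163) + 23, so t³ ≡ 23 (mod 30).

[⇐] Conversely, suppose t³ ≡ 23 (mod 30). The only residue r in {0, …, 29} with r³ ≡ 23 (mod 30) is r = 17, so t ≡ 17 (mod 30).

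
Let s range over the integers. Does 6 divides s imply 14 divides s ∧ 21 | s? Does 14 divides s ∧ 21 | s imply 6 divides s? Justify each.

The forward direction fails; the converse holds.

(→) This fails: take s = 6. Certainly 6 ∣ 6, but 14 ∤ 6.

(←) Suppose 14 ∣ s and 21 ∣ s. Any common multiple of 14 and 21 is a multiple of their lcm; here lcm(14, 21) = 14·21/gcd(14, 21) = 294/7 = 42, so 42 ∣ s. Since 6 ∣ 42, it follows that 6 ∣ s.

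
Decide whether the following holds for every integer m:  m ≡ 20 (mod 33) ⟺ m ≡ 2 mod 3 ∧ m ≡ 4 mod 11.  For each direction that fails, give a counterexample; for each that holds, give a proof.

(→) This fails: m = 20 gives 20 ≡ 20 (mod 33) but 20 ≡ 9 (mod 11), so the conjunction on the right does not hold.

(←) This fails: m = 26 satisfies both congruences on the right (26 ≡ 2 mod 3 and 26 ≡ 4 mod 11) yet 26 ≡ 26 (mod 33), not 20.

Both directions fail.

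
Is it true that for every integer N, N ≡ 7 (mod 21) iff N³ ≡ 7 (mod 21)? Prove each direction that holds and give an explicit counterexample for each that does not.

[⇐] Suppose N³ ≡ 7 (mod 21). The only residue r in {0, …, 20} with r³ ≡ 7 (mod 21) is r = 7, so N ≡ 7 (mod 21).

[⇒] Suppose N ≡ 7 (mod 21). Write N = 21j + 7. Then (21j + 7)³ = 9261j³ + 9261j² + 3087j + 343 = 21(441j³ + 441j² + 147j + 16) + 7, so N³ ≡ 7 (mod 21).

Equivalent; both directions hold.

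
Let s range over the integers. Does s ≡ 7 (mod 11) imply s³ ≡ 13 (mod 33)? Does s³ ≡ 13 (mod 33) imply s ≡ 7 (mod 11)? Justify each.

The forward direction fails; the converse holds.

(→) This fails: take s = 18. Then 18 ≡ 7 (mod 11), but 18³ = 5832 ≡ 24 (mod 33), not 13.

(←) Conversely, the residues r modulo 33 with r³ ≡ 13 (mod 33) are exactly {7}, and each is ≡ 7 (mod 11).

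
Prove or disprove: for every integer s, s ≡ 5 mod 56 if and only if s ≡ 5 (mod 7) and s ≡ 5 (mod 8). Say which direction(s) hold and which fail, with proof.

Both implications hold.

Converse. If s ≡ 5 (mod 7) and s ≡ 5 (mod 8), then by the Chinese remainder theorem s ≡ 5 (mod 56). This is exactly s ≡ 5 (mod 56).

Forward direction. Suppose s ≡ 5 (mod 56); write s = 56j + 5. Since 7 ∣ 56, reducing mod 7 gives s ≡ 5 (mod 7); since 8 ∣ 56, reducing mod 8 gives s ≡ 5 (mod 8).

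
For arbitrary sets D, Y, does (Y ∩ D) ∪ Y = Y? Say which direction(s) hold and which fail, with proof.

Forward inclusion. Let x ∈ (Y ∩ D) ∪ Y. Then either x ∈ Y and x ∉ D; or x ∈ D ∩ Y. In each case x ∈ Y, so (Y ∩ D) ∪ Y ⊆ Y.

Reverse inclusion. Let x ∈ Y. Then either x ∈ Y and x ∉ D; or x ∈ D ∩ Y. In each case x ∈ (Y ∩ D) ∪ Y, so Y ⊆ (Y ∩ D) ∪ Y.

Both inclusions hold.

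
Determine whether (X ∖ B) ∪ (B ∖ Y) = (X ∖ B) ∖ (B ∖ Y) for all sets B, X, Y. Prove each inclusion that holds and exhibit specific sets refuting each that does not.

(⊆) fails; (⊇) holds.

(⟹) This inclusion fails. Take B = {1}, X = ∅, Y = ∅; then 1 ∈ (X ∖ B) ∪ (B ∖ Y) but 1 ∉ (X ∖ B) ∖ (B ∖ Y).

(⟸) Let x ∈ (X ∖ B) ∖ (B ∖ Y). Then either x ∈ X and x ∉ B, Y; or x ∈ X ∩ Y and x ∉ B. In each case x ∈ (X ∖ B) ∪ (B ∖ Y), so (X ∖ B) ∖ (B ∖ Y) ⊆ (X ∖ B) ∪ (B ∖ Y).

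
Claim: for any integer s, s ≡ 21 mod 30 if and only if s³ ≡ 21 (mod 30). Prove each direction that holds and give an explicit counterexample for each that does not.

(⟸) Suppose s³ ≡ 21 (mod 30). The only residue r in {0, …, 29} with r³ ≡ 21 (mod 30) is r = 21, so s ≡ 21 (mod 30).

(⟹) Suppose s ≡ 21 mod 30. Write s = 30j + 21. Then (30j + 21)³ = 27000j³ + 56700j² + 39690j + 9261 = 30(900j³ + 1890j² + 1323j + 308) + 21, so s³ ≡ 21 (mod 30).

Both directions hold; the statement is true.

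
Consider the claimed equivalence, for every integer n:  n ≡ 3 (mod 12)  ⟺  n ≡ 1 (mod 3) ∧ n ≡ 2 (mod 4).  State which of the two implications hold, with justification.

Both directions fail.

(⇒) This fails: n = 3 gives 3 ≡ 3 (mod 12) but 3 ≡ 0 (mod 3), so the conjunction on the right does not hold.

(⇐) This fails: n = 10 satisfies both congruences on the right (10 ≡ 1 mod 3 and 10 ≡ 2 mod 4) yet 10 ≡ 10 (mod 12), not 3.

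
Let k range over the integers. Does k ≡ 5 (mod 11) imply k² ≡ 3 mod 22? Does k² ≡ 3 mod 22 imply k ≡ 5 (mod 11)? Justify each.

(⇒) This fails: take k = 16. Then 16 ≡ 5 (mod 11), but 16² = 256 ≡ 14 (mod 22), not 3.

(⇐) This fails: take k = 17. Then 17² = 289 ≡ 3 (mod 22), yet 17 ≡ 6 (mod 11), not 5.

Neither implication holds.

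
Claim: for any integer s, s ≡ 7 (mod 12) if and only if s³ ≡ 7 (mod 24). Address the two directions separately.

(→) This fails: take s = 19. Then 19 ≡ 7 (mod 12), but 19³ = 6859 ≡ 19 (mod 24), not 7.

(←) Conversely, the residues r modulo 24 with r³ ≡ 7 (mod 24) are exactly {7}, and each is ≡ 7 (mod 12).

Only the converse holds.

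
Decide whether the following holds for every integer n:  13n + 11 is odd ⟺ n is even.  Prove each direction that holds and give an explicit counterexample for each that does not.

The biconditional holds.

Converse. Suppose n is even; write n = 2j. Then 13n + 11 = 13·(2j) + 11 = 2·13j + 11, which is odd.

Forward direction. Suppose 13n + 11 is odd. Since 13 is odd, 13n and n have the same parity, so 13n + 11 ≡ n + 11 (mod 2). As 11 is odd, 13n + 11 is odd exactly when n is even. Thus n is even.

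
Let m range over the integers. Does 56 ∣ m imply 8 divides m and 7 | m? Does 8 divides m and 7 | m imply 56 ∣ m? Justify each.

[⇒] If 56 ∣ m, write m = 56q. Since 56 = 7·8, m = 8·(7q), so 8 ∣ m; and since 56 = 8·7, m = 7·(8q), so 7 ∣ m.

[⇐] Suppose 8 ∣ m and 7 ∣ m. Any common multiple of 8 and 7 is a multiple of their lcm; here gcd(8, 7) = 1, so lcm(8, 7) = 8·7 = 56, so 56 ∣ m.

Both implications hold.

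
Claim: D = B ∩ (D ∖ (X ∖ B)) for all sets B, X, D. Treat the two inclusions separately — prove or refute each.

The sets are not equal: only the reverse inclusion holds.

(⊆) This inclusion fails. Take B = ∅, X = ∅, D = {1}; then 1 ∈ D but 1 ∉ B ∩ (D ∖ (X ∖ B)).

(⊇) Let x ∈ B ∩ (D ∖ (X ∖ B)). Then either x ∈ B ∩ D and x ∉ X; or x ∈ B ∩ X ∩ D. In each case x ∈ D, so B ∩ (D ∖ (X ∖ B)) ⊆ D.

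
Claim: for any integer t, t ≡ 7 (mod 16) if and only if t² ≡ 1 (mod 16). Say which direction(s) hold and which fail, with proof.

(⇒) Suppose t ≡ 7 (mod 16). Write t = 16j + 7. Then (16j + 7)² = 256j² + 224j + 49 = 16(16j² + 14j + 3) + 1, so t² ≡ 1 (mod 16).

(⇐) This fails: take t = 1. Then 1² = 1 ≡ 1 (mod 16), yet 1 ≡ 1 (mod 16), not 7.

Only the forward implication holds.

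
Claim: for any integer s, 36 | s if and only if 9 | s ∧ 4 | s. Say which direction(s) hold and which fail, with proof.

(→) If 36 ∣ s, write s = 36q. Since 36 = 4·9, s = 9·(4q), so 9 ∣ s; and since 36 = 9·4, s = 4·(9q), so 4 ∣ s.

(←) Suppose 9 ∣ s and 4 ∣ s. Any common multiple of 9 and 4 is a multiple of their lcm; here gcd(9, 4) = 1, so lcm(9, 4) = 9·4 = 36, so 36 ∣ s.

Both implications hold.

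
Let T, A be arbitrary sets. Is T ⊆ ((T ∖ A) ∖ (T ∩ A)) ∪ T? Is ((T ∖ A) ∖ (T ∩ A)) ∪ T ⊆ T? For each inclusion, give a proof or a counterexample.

Both inclusions hold.

(⊆) Let x ∈ T. Then either x ∈ T and x ∉ A; or x ∈ T ∩ A. In each case x ∈ ((T ∖ A) ∖ (T ∩ A)) ∪ T, so T ⊆ ((T ∖ A) ∖ (T ∩ A)) ∪ T.

(⊇) Let x ∈ ((T ∖ A) ∖ (T ∩ A)) ∪ T. Then either x ∈ T and x ∉ A; or x ∈ T ∩ A. In each case x ∈ T, so ((T ∖ A) ∖ (T ∩ A)) ∪ T ⊆ T.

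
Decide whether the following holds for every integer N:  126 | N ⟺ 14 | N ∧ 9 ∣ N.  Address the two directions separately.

Both directions hold.

Converse. Suppose 14 ∣ N and 9 ∣ N. Any common multiple of 14 and 9 is a multiple of their lcm; here gcd(14, 9) = 1, so lcm(14, 9) = 14·9 = 126, so 126 ∣ N.

Forward direction. If 126 ∣ N, write N = 126q. Since 126 = 9·14, N = 14·(9q), so 14 ∣ N; and since 126 = 14·9, N = 9·(14q), so 9 ∣ N.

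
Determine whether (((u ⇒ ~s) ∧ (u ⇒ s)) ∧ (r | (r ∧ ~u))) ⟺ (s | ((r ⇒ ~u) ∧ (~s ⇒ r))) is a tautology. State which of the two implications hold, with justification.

(→) Assume the antecedent. If s is true, s | ((r ⇒ ~u) ∧ (~s ⇒ r)) reduces to true regardless of the other variables. If s is false, the antecedent forces (s = F, u = F, r = T), and s | ((r ⇒ ~u) ∧ (~s ⇒ r)) holds there. Either way s | ((r ⇒ ~u) ∧ (~s ⇒ r)) holds.

(←) This fails. Under s = T, u = F, r = F, the left side is false but the right side is true.

Only the forward direction holds.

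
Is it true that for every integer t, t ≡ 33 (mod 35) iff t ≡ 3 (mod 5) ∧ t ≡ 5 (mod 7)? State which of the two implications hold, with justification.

Both implications hold.

(⟹) Suppose t ≡ 33 (mod 35); write t = 35j + 33. Since 5 ∣ 35, reducing mod 5 gives t ≡ 33 ≡ 3 (mod 5); since 7 ∣ 35, reducing mod 7 gives t ≡ 33 ≡ 5 (mod 7).

(⟸) Conversely, if t ≡ 3 (mod 5) and t ≡ 5 (mod 7), then by the Chinese remainder theorem t ≡ 33 (mod 35). This is exactly t ≡ 33 (mod 35).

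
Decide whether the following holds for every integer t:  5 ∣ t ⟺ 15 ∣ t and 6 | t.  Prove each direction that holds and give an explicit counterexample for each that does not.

Forward direction. This fails: take t = 5. Certainly 5 ∣ 5, but 15 ∤ 5.

Converse. Suppose 15 ∣ t and 6 ∣ t. Any common multiple of 15 and 6 is a multiple of their lcm; here lcm(15, 6) = 15·6/gcd(15, 6) = 90/3 = 30, so 30 ∣ t. Since 5 ∣ 30, it follows that 5 ∣ t.

Only the converse holds.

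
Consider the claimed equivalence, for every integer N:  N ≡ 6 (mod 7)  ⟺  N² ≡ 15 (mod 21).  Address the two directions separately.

(⇒) This fails: take N = 13. Then 13 ≡ 6 (mod 7), but 13² = 169 ≡ 1 (mod 21), not 15.

(⇐) This fails: take N = 15. Then 15² = 225 ≡ 15 (mod 21), yet 15 ≡ 1 (mod 7), not 6.

Neither implication holds.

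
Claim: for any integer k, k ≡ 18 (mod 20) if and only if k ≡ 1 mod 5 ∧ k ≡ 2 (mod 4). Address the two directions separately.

Both directions fail.

(⇒) This fails: k = 18 gives 18 ≡ 18 (mod 20) but 18 ≡ 3 (mod 5), so the conjunction on the right does not hold.

(⇐) This fails: k = 6 satisfies both congruences on the right (6 ≡ 1 mod 5 and 6 ≡ 2 mod 4) yet 6 ≡ 6 (mod 20), not 18.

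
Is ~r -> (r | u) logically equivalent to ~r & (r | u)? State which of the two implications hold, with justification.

Not equivalent: only (⇐) holds.

(→) This fails. Under u = F, r = T, the left side is true but the right side is false.

(←) Assume the antecedent. If u is true, ~r -> (r | u) reduces to true regardless of the other variables. If u is false, the antecedent cannot hold. Either way ~r -> (r | u) holds.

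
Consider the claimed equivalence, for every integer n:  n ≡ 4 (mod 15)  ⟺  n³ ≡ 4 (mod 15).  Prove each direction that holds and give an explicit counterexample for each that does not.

Both implications hold.

[⇒] Suppose n ≡ 4 (mod 15). Write n = 15j + 4. Then (15j + 4)³ = 3375j³ + 2700j² + 720j + 64 = 15(225j³ + 180j² + 48j + 4) + 4, so n³ ≡ 4 (mod 15).

[⇐] Conversely, suppose n³ ≡ 4 (mod 15). The only residue r in {0, …, 14} with r³ ≡ 4 (mod 15) is r = 4, so n ≡ 4 (mod 15).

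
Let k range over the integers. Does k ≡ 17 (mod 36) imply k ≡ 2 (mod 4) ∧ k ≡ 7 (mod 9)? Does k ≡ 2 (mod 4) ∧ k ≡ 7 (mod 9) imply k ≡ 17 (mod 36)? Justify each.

Both directions fail.

(⇒) This fails: k = 17 gives 17 ≡ 17 (mod 36) but 17 ≡ 1 (mod 4), so the conjunction on the right does not hold.

(⇐) This fails: k = 34 satisfies both congruences on the right (34 ≡ 2 mod 4 and 34 ≡ 7 mod 9) yet 34 ≡ 34 (mod 36), not 17.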